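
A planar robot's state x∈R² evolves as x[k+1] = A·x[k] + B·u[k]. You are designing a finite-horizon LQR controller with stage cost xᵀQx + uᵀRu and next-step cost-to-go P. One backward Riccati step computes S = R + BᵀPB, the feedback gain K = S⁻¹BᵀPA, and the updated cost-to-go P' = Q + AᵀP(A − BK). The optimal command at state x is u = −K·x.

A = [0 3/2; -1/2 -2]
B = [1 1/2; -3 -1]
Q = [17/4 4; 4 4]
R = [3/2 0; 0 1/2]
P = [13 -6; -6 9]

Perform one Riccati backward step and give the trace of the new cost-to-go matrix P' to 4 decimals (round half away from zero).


11.5915

BᵀP = [31.0000 -33.0000; 12.5000 -12.0000]
S = R + BᵀPB = [3/2 0; 0 1/2] + [130.0000 48.5000; 48.5000 18.2500] = [131.5000 48.5000; 48.5000 18.7500]
BᵀPA = [16.5000 112.5000; 6.0000 42.7500]
K = S⁻¹·BᵀPA = [0.1621 0.3175; -0.0992 1.4587]
A−BK = [-0.1125 0.4531; -0.1130 0.4112]
AᵀP(A−BK) = [0.1712 -0.4912; -0.4912 3.1703]
P' = Q + AᵀP(A−BK) = [4.4212 3.5088; 3.5088 7.1703]
tr(P') = 11.5915


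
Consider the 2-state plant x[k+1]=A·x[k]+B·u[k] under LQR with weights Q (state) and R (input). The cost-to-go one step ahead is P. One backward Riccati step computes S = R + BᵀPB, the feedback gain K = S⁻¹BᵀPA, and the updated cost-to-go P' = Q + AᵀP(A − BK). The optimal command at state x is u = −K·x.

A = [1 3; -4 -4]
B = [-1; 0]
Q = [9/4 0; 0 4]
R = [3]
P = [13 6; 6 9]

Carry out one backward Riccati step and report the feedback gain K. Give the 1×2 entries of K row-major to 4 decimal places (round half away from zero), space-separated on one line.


BᵀP = [-13.0000 -6.0000]
S = R + BᵀPB = [3] + [13.0000] = [16.0000]
BᵀPA = [11.0000 -15.0000]
K = S⁻¹·BᵀPA = [0.6875 -0.9375]
A−BK = [1.6875 2.0625; -4.0000 -4.0000]
AᵀP(A−BK) = [101.4375 97.3125; 97.3125 102.9375]
P' = Q + AᵀP(A−BK) = [103.6875 97.3125; 97.3125 106.9375]
tr(P') = 210.6250

0.6875 -0.9375


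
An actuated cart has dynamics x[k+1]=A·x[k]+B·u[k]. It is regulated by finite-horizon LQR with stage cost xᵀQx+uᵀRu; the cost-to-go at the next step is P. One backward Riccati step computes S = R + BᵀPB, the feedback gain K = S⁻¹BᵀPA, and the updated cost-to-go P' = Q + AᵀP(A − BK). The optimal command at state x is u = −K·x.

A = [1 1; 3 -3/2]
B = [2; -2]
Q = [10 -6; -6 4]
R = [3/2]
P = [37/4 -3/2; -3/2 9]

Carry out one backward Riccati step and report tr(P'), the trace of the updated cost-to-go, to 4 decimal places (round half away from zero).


76.8656

BᵀP = [21.5000 -21.0000]
S = R + BᵀPB = [3/2] + [85.0000] = [86.5000]
BᵀPA = [-41.5000 53.0000]
K = S⁻¹·BᵀPA = [-0.4798 0.6127]
A−BK = [1.9595 -0.2254; 2.0405 -0.2746]
AᵀP(A−BK) = [61.3396 -8.0723; -8.0723 1.5260]
P' = Q + AᵀP(A−BK) = [71.3396 -14.0723; -14.0723 5.5260]
tr(P') = 76.8656


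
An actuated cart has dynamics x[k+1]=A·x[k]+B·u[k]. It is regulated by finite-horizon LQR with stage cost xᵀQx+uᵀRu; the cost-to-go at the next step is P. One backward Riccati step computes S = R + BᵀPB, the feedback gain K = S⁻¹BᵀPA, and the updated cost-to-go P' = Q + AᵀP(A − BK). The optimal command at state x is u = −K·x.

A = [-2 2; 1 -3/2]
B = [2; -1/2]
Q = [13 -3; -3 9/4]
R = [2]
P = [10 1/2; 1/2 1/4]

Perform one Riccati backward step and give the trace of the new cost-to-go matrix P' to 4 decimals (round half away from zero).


BᵀP = [19.7500 0.8750]
S = R + BᵀPB = [2] + [39.0625] = [41.0625]
BᵀPA = [-38.6250 38.1875]
K = S⁻¹·BᵀPA = [-0.9406 0.9300]
A−BK = [-0.1187 0.1400; 0.5297 -1.0350]
AᵀP(A−BK) = [1.9178 -1.9543; -1.9543 2.0487]
P' = Q + AᵀP(A−BK) = [14.9178 -4.9543; -4.9543 4.2987]
tr(P') = 19.2165

19.2165


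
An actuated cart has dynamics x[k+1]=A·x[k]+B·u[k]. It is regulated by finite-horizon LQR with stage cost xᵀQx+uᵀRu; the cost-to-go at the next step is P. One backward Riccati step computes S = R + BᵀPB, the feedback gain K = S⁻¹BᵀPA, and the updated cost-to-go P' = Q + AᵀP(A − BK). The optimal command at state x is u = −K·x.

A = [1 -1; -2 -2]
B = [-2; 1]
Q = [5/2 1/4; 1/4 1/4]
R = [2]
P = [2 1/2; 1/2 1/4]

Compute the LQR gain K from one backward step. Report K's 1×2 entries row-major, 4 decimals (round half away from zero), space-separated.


BᵀP = [-3.5000 -0.7500]
S = R + BᵀPB = [2] + [6.2500] = [8.2500]
BᵀPA = [-2.0000 5.0000]
K = S⁻¹·BᵀPA = [-0.2424 0.6061]
A−BK = [0.5152 0.2121; -1.7576 -2.6061]
AᵀP(A−BK) = [0.5152 0.2121; 0.2121 1.9697]
P' = Q + AᵀP(A−BK) = [3.0152 0.4621; 0.4621 2.2197]
tr(P') = 5.2348

-0.2424 0.6061


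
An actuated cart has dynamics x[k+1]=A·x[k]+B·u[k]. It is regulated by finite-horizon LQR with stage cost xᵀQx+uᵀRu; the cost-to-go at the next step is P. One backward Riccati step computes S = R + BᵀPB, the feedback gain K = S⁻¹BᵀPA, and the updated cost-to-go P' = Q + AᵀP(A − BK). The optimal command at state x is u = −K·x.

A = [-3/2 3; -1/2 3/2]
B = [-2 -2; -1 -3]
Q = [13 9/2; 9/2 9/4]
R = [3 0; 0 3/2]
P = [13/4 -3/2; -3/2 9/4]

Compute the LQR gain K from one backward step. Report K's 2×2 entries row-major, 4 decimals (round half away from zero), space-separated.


BᵀP = [-5.0000 0.7500; -2.0000 -3.7500]
S = R + BᵀPB = [3 0; 0 3/2] + [9.2500 7.7500; 7.7500 15.2500] = [12.2500 7.7500; 7.7500 16.7500]
BᵀPA = [7.1250 -13.8750; 4.8750 -11.6250]
K = S⁻¹·BᵀPA = [0.5620 -0.9806; 0.0310 -0.2403]
A−BK = [-0.3140 0.5581; 0.1550 -0.2016]
AᵀP(A−BK) = [1.4695 -2.5291; -2.5291 4.4128]
P' = Q + AᵀP(A−BK) = [14.4695 1.9709; 1.9709 6.6628]
tr(P') = 21.1323

0.5620 -0.9806 0.0310 -0.2403


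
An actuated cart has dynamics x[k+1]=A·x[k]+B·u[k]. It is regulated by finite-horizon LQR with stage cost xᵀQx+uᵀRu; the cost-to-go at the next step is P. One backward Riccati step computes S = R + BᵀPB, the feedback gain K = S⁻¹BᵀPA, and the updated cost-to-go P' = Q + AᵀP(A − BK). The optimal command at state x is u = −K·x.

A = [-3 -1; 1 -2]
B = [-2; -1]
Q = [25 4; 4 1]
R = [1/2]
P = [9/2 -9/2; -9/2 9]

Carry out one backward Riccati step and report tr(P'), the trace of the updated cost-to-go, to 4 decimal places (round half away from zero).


103.6842

BᵀP = [-4.5000 0.0000]
S = R + BᵀPB = [1/2] + [9.0000] = [9.5000]
BᵀPA = [13.5000 4.5000]
K = S⁻¹·BᵀPA = [1.4211 0.4737]
A−BK = [-0.1579 -0.0526; 2.4211 -1.5263]
AᵀP(A−BK) = [57.3158 -33.3947; -33.3947 20.3684]
P' = Q + AᵀP(A−BK) = [82.3158 -29.3947; -29.3947 21.3684]
tr(P') = 103.6842


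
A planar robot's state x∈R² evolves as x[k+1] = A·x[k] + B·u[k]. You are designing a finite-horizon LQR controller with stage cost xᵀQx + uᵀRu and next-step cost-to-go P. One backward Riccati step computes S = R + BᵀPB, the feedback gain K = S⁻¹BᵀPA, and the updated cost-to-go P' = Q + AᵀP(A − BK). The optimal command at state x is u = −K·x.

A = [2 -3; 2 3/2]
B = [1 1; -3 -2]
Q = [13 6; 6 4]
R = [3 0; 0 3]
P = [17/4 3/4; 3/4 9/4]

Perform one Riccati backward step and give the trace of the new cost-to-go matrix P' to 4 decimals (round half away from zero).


BᵀP = [2.0000 -6.0000; 2.7500 -3.7500]
S = R + BᵀPB = [3 0; 0 3] + [20.0000 14.0000; 14.0000 10.2500] = [23.0000 14.0000; 14.0000 13.2500]
BᵀPA = [-8.0000 -15.0000; -2.0000 -13.8750]
K = S⁻¹·BᵀPA = [-0.7172 -0.0414; 0.6069 -1.0034]
A−BK = [2.1103 -1.9552; 1.0621 -0.6310]
AᵀP(A−BK) = [27.4759 -23.3379; -23.3379 22.0190]
P' = Q + AᵀP(A−BK) = [40.4759 -17.3379; -17.3379 26.0190]
tr(P') = 66.4948

66.4948


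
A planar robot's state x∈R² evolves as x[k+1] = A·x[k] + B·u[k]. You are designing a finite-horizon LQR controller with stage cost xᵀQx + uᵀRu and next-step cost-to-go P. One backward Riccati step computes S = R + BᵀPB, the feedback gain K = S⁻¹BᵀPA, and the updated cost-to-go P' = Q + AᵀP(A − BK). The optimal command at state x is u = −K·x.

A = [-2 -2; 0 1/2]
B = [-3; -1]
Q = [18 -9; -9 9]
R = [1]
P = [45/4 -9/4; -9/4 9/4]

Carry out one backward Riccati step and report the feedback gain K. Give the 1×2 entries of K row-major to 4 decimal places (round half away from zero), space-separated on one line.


BᵀP = [-31.5000 4.5000]
S = R + BᵀPB = [1] + [90.0000] = [91.0000]
BᵀPA = [63.0000 65.2500]
K = S⁻¹·BᵀPA = [0.6923 0.7170]
A−BK = [0.0769 0.1511; 0.6923 1.2170]
AᵀP(A−BK) = [1.3846 2.0769; 2.0769 3.2761]
P' = Q + AᵀP(A−BK) = [19.3846 -6.9231; -6.9231 12.2761]
tr(P') = 31.6607

0.6923 0.7170


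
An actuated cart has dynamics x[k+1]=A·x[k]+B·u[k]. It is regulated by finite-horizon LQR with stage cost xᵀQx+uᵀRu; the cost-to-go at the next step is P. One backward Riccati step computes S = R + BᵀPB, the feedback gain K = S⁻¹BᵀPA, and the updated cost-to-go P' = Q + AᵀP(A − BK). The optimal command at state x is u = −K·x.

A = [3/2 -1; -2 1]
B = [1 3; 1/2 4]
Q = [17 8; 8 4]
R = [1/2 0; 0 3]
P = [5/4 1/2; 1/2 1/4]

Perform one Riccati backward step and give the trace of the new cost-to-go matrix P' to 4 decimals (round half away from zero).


BᵀP = [1.5000 0.6250; 5.7500 2.5000]
S = R + BᵀPB = [1/2 0; 0 3] + [1.8125 7.0000; 7.0000 27.2500] = [2.3125 7.0000; 7.0000 30.2500]
BᵀPA = [1.0000 -0.8750; 3.6250 -3.2500]
K = S⁻¹·BᵀPA = [0.2327 -0.1775; 0.0660 -0.0664]
A−BK = [1.0694 -0.6234; -2.3803 1.3542]
AᵀP(A−BK) = [0.3406 -0.2069; -0.2069 0.1290]
P' = Q + AᵀP(A−BK) = [17.3406 7.7931; 7.7931 4.1290]
tr(P') = 21.4696

21.4696


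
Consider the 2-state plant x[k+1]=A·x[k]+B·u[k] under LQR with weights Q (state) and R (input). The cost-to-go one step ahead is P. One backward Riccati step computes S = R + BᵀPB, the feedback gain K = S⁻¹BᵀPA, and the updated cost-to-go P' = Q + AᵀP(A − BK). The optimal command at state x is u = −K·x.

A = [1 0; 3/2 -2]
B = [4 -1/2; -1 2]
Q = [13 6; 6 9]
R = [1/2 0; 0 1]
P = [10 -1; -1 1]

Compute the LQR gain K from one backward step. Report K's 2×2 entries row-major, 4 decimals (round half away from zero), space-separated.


BᵀP = [41.0000 -5.0000; -7.0000 2.5000]
S = R + BᵀPB = [1/2 0; 0 1] + [169.0000 -30.5000; -30.5000 8.5000] = [169.5000 -30.5000; -30.5000 9.5000]
BᵀPA = [33.5000 10.0000; -3.2500 -5.0000]
K = S⁻¹·BᵀPA = [0.3222 -0.0846; 0.6925 -0.7978]
A−BK = [0.0573 -0.0607; 0.4373 -0.4890]
AᵀP(A−BK) = [0.7054 -0.7601; -0.7601 0.8566]
P' = Q + AᵀP(A−BK) = [13.7054 5.2399; 5.2399 9.8566]
tr(P') = 23.5620

0.3222 -0.0846 0.6925 -0.7978


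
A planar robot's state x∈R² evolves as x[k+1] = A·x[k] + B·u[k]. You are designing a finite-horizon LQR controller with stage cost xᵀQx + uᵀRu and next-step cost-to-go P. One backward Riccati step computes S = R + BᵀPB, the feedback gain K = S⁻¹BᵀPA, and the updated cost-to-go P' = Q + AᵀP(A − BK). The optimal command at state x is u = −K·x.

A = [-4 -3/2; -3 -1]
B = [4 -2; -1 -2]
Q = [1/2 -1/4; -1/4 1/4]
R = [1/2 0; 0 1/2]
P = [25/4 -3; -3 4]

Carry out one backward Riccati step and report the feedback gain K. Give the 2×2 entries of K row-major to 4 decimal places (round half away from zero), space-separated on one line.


BᵀP = [28.0000 -16.0000; -6.5000 -2.0000]
S = R + BᵀPB = [1/2 0; 0 1/2] + [128.0000 -24.0000; -24.0000 17.0000] = [128.5000 -24.0000; -24.0000 17.5000]
BᵀPA = [-64.0000 -26.0000; 32.0000 11.7500]
K = S⁻¹·BᵀPA = [-0.2104 -0.1034; 1.5400 0.5296]
A−BK = [-0.0783 -0.0271; -0.1305 -0.0442]
AᵀP(A−BK) = [1.2530 0.4340; 0.4340 0.1508]
P' = Q + AᵀP(A−BK) = [1.7530 0.1840; 0.1840 0.4008]
tr(P') = 2.1538

-0.2104 -0.1034 1.5400 0.5296


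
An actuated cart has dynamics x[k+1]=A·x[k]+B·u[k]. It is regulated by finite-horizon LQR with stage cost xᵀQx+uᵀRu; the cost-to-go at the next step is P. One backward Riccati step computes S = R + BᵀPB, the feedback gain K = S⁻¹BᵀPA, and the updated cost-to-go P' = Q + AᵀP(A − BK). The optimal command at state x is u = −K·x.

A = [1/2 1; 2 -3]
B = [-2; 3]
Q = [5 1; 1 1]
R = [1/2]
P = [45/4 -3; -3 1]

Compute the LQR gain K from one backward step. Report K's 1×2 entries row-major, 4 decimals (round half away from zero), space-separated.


0.0249 -0.6464

BᵀP = [-31.5000 9.0000]
S = R + BᵀPB = [1/2] + [90.0000] = [90.5000]
BᵀPA = [2.2500 -58.5000]
K = S⁻¹·BᵀPA = [0.0249 -0.6464]
A−BK = [0.5497 -0.2928; 1.9254 -1.0608]
AᵀP(A−BK) = [0.7566 -0.4206; -0.4206 0.4351]
P' = Q + AᵀP(A−BK) = [5.7566 0.5794; 0.5794 1.4351]
tr(P') = 7.1916


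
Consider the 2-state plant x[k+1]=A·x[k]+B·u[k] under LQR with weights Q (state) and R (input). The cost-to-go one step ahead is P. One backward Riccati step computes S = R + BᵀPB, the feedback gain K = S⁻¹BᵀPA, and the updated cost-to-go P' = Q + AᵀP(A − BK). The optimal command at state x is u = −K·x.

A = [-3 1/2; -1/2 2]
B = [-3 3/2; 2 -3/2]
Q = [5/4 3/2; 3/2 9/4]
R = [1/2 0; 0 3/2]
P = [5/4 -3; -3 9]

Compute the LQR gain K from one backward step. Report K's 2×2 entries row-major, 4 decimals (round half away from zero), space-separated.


BᵀP = [-9.7500 27.0000; 6.3750 -18.0000]
S = R + BᵀPB = [1/2 0; 0 3/2] + [83.2500 -55.1250; -55.1250 36.5625] = [83.7500 -55.1250; -55.1250 38.0625]
BᵀPA = [15.7500 49.1250; -10.1250 -32.8125]
K = S⁻¹·BᵀPA = [0.2775 0.4097; 0.1359 -0.2687]
A−BK = [-2.3713 2.1322; -0.8512 0.7775]
AᵀP(A−BK) = [1.5052 -1.2985; -1.2985 1.3689]
P' = Q + AᵀP(A−BK) = [2.7552 0.2015; 0.2015 3.6189]
tr(P') = 6.3741

0.2775 0.4097 0.1359 -0.2687


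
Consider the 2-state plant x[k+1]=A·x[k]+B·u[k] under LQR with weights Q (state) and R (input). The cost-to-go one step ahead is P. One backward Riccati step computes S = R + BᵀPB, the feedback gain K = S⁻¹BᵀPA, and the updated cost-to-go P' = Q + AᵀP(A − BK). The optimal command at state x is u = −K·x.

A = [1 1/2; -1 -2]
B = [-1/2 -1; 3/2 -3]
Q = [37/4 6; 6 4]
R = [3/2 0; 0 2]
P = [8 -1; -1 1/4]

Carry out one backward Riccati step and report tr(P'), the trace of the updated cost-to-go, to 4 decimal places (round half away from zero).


BᵀP = [-5.5000 0.8750; -5.0000 0.2500]
S = R + BᵀPB = [3/2 0; 0 2] + [4.0625 2.8750; 2.8750 4.2500] = [5.5625 2.8750; 2.8750 6.2500]
BᵀPA = [-6.3750 -4.5000; -5.2500 -3.0000]
K = S⁻¹·BᵀPA = [-0.9340 -0.7358; -0.4104 -0.1415]
A−BK = [0.1226 -0.0094; -0.8302 -1.3208]
AᵀP(A−BK) = [2.1415 1.5660; 1.5660 1.2642]
P' = Q + AᵀP(A−BK) = [11.3915 7.5660; 7.5660 5.2642]
tr(P') = 16.6557

16.6557


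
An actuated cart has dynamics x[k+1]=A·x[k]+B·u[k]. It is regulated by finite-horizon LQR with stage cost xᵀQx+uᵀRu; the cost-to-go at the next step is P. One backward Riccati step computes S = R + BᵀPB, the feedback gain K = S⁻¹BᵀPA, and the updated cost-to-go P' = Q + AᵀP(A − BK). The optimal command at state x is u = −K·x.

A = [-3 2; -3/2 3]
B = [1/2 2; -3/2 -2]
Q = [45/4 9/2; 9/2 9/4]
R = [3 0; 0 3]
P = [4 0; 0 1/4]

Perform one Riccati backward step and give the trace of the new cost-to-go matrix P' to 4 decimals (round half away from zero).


BᵀP = [2.0000 -0.3750; 8.0000 -0.5000]
S = R + BᵀPB = [3 0; 0 3] + [1.5625 4.7500; 4.7500 17.0000] = [4.5625 4.7500; 4.7500 20.0000]
BᵀPA = [-5.4375 2.8750; -23.2500 14.5000]
K = S⁻¹·BᵀPA = [0.0246 -0.1656; -1.1683 0.7643]
A−BK = [-0.6756 0.5541; -3.7998 4.2803]
AᵀP(A−BK) = [9.5323 -8.2548; -8.2548 7.6433]
P' = Q + AᵀP(A−BK) = [20.7823 -3.7548; -3.7548 9.8933]
tr(P') = 30.6756

30.6756


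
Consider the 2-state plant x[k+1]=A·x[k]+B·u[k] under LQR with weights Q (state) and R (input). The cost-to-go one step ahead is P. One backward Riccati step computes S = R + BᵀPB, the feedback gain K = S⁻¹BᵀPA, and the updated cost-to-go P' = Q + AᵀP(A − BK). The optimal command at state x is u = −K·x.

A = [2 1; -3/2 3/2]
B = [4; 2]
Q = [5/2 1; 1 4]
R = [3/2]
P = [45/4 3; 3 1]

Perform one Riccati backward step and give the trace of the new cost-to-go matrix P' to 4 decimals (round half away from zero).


BᵀP = [51.0000 14.0000]
S = R + BᵀPB = [3/2] + [232.0000] = [233.5000]
BᵀPA = [81.0000 72.0000]
K = S⁻¹·BᵀPA = [0.3469 0.3084]
A−BK = [0.6124 -0.2334; -2.1938 0.8833]
AᵀP(A−BK) = [1.1515 -0.2264; -0.2264 0.2987]
P' = Q + AᵀP(A−BK) = [3.6515 0.7736; 0.7736 4.2987]
tr(P') = 7.9502

7.9502


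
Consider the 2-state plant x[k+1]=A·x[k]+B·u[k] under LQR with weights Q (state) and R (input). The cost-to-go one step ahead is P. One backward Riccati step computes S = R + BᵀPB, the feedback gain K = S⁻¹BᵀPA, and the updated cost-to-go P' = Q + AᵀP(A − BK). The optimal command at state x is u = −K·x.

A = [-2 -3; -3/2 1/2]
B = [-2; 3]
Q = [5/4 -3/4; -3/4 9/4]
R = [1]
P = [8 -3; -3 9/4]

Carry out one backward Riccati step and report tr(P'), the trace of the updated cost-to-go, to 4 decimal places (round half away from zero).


19.2493

BᵀP = [-25.0000 12.7500]
S = R + BᵀPB = [1] + [88.2500] = [89.2500]
BᵀPA = [30.8750 81.3750]
K = S⁻¹·BᵀPA = [0.3459 0.9118]
A−BK = [-1.3081 -1.1765; -2.5378 -2.2353]
AᵀP(A−BK) = [8.3817 7.6618; 7.6618 7.3676]
P' = Q + AᵀP(A−BK) = [9.6317 6.9118; 6.9118 9.6176]
tr(P') = 19.2493


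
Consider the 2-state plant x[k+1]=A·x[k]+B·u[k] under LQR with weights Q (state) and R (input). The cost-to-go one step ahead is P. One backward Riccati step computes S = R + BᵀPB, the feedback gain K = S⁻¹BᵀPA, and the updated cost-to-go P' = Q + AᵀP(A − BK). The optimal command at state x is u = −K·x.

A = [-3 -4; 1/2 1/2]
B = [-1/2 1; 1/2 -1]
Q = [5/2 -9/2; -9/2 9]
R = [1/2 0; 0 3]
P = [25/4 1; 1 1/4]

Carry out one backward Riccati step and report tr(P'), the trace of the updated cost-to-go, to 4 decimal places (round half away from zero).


BᵀP = [-2.6250 -0.3750; 5.2500 0.7500]
S = R + BᵀPB = [1/2 0; 0 3] + [1.1250 -2.2500; -2.2500 4.5000] = [1.6250 -2.2500; -2.2500 7.5000]
BᵀPA = [7.6875 10.3125; -15.3750 -20.6250]
K = S⁻¹·BᵀPA = [3.2368 4.3421; -1.0789 -1.4474]
A−BK = [-0.3026 -0.3816; -2.1974 -3.1184]
AᵀP(A−BK) = [11.8405 15.9293; 15.9293 21.4326]
P' = Q + AᵀP(A−BK) = [14.3405 11.4293; 11.4293 30.4326]
tr(P') = 44.7730

44.7730


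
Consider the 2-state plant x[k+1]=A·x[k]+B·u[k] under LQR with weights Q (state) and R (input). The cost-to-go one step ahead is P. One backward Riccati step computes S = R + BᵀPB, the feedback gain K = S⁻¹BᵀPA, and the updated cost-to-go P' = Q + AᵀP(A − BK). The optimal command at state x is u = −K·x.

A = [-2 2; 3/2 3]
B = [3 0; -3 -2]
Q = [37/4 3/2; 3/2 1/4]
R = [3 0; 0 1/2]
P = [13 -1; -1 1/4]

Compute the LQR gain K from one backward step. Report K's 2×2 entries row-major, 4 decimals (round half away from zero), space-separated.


-0.6411 0.5864 0.0389 -1.2652

BᵀP = [42.0000 -3.7500; 2.0000 -0.5000]
S = R + BᵀPB = [3 0; 0 1/2] + [137.2500 7.5000; 7.5000 1.0000] = [140.2500 7.5000; 7.5000 1.5000]
BᵀPA = [-89.6250 72.7500; -4.7500 2.5000]
K = S⁻¹·BᵀPA = [-0.6411 0.5864; 0.0389 -1.2652]
A−BK = [-0.0766 0.2409; -0.3455 2.2287]
AᵀP(A−BK) = [1.2871 -1.3309; -1.3309 2.7543]
P' = Q + AᵀP(A−BK) = [10.5371 0.1691; 0.1691 3.0043]
tr(P') = 13.5414


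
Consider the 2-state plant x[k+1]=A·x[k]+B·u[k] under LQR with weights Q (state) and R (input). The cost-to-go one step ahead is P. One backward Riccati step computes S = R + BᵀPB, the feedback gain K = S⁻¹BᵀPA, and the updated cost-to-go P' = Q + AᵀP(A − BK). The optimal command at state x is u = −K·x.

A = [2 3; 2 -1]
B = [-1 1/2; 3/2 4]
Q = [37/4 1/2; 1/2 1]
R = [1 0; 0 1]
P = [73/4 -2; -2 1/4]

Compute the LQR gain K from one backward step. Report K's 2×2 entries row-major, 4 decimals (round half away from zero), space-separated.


-1.4451 -2.5475 0.3996 0.3258

BᵀP = [-21.2500 2.3750; 1.1250 0.0000]
S = R + BᵀPB = [1 0; 0 1] + [24.8125 -1.1250; -1.1250 0.5625] = [25.8125 -1.1250; -1.1250 1.5625]
BᵀPA = [-37.7500 -66.1250; 2.2500 3.3750]
K = S⁻¹·BᵀPA = [-1.4451 -2.5475; 0.3996 0.3258]
A−BK = [0.3552 0.2896; 2.5693 1.5182]
AᵀP(A−BK) = [2.5501 4.0972; 4.0972 6.9441]
P' = Q + AᵀP(A−BK) = [11.8001 4.5972; 4.5972 7.9441]
tr(P') = 19.7443


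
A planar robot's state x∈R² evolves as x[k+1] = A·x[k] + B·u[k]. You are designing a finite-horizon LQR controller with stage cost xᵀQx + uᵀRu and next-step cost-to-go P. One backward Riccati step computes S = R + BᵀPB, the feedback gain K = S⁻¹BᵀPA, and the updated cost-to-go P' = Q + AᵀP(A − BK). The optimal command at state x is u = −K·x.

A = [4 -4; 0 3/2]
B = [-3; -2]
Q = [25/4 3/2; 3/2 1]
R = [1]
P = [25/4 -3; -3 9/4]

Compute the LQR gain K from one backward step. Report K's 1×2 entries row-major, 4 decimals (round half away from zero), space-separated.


BᵀP = [-12.7500 4.5000]
S = R + BᵀPB = [1] + [29.2500] = [30.2500]
BᵀPA = [-51.0000 57.7500]
K = S⁻¹·BᵀPA = [-1.6860 1.9091]
A−BK = [-1.0579 1.7273; -3.3719 5.3182]
AᵀP(A−BK) = [14.0165 -20.6364; -20.6364 30.8125]
P' = Q + AᵀP(A−BK) = [20.2665 -19.1364; -19.1364 31.8125]
tr(P') = 52.0790

-1.6860 1.9091


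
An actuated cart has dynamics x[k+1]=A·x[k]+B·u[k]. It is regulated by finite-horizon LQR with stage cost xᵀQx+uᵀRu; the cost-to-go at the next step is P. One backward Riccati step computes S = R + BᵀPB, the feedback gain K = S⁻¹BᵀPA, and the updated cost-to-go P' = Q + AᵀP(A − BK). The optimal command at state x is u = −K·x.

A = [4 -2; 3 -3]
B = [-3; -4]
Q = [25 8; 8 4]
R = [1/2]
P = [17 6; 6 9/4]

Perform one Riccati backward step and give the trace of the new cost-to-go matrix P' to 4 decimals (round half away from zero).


30.2316

BᵀP = [-75.0000 -27.0000]
S = R + BᵀPB = [1/2] + [333.0000] = [333.5000]
BᵀPA = [-381.0000 231.0000]
K = S⁻¹·BᵀPA = [-1.1424 0.6927]
A−BK = [0.5727 0.0780; -1.5697 -0.2294]
AᵀP(A−BK) = [0.9846 -0.3490; -0.3490 0.2470]
P' = Q + AᵀP(A−BK) = [25.9846 7.6510; 7.6510 4.2470]
tr(P') = 30.2316


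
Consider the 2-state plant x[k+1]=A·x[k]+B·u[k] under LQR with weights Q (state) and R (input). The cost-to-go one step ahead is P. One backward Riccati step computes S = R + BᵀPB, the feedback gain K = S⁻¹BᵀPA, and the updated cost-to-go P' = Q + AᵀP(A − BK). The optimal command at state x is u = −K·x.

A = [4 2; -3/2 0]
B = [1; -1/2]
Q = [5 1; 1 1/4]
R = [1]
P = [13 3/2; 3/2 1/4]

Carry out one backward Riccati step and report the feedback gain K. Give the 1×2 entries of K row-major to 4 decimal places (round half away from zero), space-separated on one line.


3.7363 1.9502

BᵀP = [12.2500 1.3750]
S = R + BᵀPB = [1] + [11.5625] = [12.5625]
BᵀPA = [46.9375 24.5000]
K = S⁻¹·BᵀPA = [3.7363 1.9502]
A−BK = [0.2637 0.0498; 0.3682 0.9751]
AᵀP(A−BK) = [15.1891 7.9602; 7.9602 4.2189]
P' = Q + AᵀP(A−BK) = [20.1891 8.9602; 8.9602 4.4689]
tr(P') = 24.6580


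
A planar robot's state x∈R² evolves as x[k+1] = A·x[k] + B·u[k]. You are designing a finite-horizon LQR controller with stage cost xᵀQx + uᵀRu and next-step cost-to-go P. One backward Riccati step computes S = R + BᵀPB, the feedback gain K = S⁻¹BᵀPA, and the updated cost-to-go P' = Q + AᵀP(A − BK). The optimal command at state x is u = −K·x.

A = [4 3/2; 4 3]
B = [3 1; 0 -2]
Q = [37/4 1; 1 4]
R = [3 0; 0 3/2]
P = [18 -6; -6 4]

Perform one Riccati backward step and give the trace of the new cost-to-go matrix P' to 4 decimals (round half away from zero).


BᵀP = [54.0000 -18.0000; 30.0000 -14.0000]
S = R + BᵀPB = [3 0; 0 3/2] + [162.0000 90.0000; 90.0000 58.0000] = [165.0000 90.0000; 90.0000 59.5000]
BᵀPA = [144.0000 27.0000; 64.0000 3.0000]
K = S⁻¹·BᵀPA = [1.6349 0.7782; -1.3974 -1.1266]
A−BK = [0.4926 0.2921; 1.2052 0.7467]
AᵀP(A−BK) = [14.0017 8.0489; 8.0489 4.8694]
P' = Q + AᵀP(A−BK) = [23.2517 9.0489; 9.0489 8.8694]
tr(P') = 32.1212

32.1212


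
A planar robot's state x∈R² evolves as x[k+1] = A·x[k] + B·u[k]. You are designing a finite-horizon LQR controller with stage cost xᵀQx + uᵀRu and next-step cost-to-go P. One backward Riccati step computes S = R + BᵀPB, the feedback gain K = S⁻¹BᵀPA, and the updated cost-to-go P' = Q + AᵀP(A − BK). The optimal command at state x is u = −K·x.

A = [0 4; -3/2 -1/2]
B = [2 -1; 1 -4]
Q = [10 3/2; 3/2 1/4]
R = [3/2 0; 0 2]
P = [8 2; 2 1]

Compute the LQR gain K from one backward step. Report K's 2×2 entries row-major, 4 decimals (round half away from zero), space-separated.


BᵀP = [18.0000 5.0000; -16.0000 -6.0000]
S = R + BᵀPB = [3/2 0; 0 2] + [41.0000 -38.0000; -38.0000 40.0000] = [42.5000 -38.0000; -38.0000 42.0000]
BᵀPA = [-7.5000 69.5000; 9.0000 -61.0000]
K = S⁻¹·BᵀPA = [0.0792 1.7625; 0.2859 0.1422]
A−BK = [0.1276 0.6173; -0.4355 -1.6935]
AᵀP(A−BK) = [0.2705 0.6884; 0.6884 6.4348]
P' = Q + AᵀP(A−BK) = [10.2705 2.1884; 2.1884 6.6848]
tr(P') = 16.9553

0.0792 1.7625 0.2859 0.1422


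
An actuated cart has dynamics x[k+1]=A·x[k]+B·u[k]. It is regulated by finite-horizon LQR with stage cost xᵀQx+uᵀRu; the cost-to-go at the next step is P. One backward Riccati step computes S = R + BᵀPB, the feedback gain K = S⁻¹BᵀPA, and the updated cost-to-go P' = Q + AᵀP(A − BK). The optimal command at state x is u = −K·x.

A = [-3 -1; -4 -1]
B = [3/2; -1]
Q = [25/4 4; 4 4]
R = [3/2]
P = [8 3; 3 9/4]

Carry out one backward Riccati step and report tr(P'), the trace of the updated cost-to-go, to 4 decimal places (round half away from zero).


94.9265

BᵀP = [9.0000 2.2500]
S = R + BᵀPB = [3/2] + [11.2500] = [12.7500]
BᵀPA = [-36.0000 -11.2500]
K = S⁻¹·BᵀPA = [-2.8235 -0.8824]
A−BK = [1.2353 0.3235; -6.8235 -1.8824]
AᵀP(A−BK) = [78.3529 22.2353; 22.2353 6.3235]
P' = Q + AᵀP(A−BK) = [84.6029 26.2353; 26.2353 10.3235]
tr(P') = 94.9265


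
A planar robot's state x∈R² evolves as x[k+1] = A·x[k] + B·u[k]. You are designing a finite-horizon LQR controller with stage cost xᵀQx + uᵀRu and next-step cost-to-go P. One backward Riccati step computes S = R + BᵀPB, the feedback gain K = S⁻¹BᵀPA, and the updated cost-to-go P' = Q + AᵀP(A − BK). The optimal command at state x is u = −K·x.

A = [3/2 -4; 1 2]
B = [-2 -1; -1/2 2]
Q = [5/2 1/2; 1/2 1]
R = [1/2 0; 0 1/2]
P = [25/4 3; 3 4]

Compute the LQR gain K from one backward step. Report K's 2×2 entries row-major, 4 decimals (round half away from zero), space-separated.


BᵀP = [-14.0000 -8.0000; -0.2500 5.0000]
S = R + BᵀPB = [1/2 0; 0 1/2] + [32.0000 -2.0000; -2.0000 10.2500] = [32.5000 -2.0000; -2.0000 10.7500]
BᵀPA = [-29.0000 40.0000; 4.6250 11.0000]
K = S⁻¹·BᵀPA = [-0.8759 1.3087; 0.2673 1.2667]
A−BK = [0.0156 -0.1158; 0.0275 0.1209]
AᵀP(A−BK) = [0.4264 -0.4057; -0.4057 1.7170]
P' = Q + AᵀP(A−BK) = [2.9264 0.0943; 0.0943 2.7170]
tr(P') = 5.6434

-0.8759 1.3087 0.2673 1.2667


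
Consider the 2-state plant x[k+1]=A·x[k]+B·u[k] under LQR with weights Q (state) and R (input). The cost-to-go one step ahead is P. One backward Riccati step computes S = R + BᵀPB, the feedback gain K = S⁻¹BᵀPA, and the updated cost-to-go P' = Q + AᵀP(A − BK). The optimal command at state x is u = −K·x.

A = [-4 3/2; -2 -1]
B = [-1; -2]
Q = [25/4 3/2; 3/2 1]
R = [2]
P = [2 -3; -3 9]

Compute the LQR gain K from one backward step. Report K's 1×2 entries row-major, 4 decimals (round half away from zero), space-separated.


0.5000 0.7500

BᵀP = [4.0000 -15.0000]
S = R + BᵀPB = [2] + [26.0000] = [28.0000]
BᵀPA = [14.0000 21.0000]
K = S⁻¹·BᵀPA = [0.5000 0.7500]
A−BK = [-3.5000 2.2500; -1.0000 0.5000]
AᵀP(A−BK) = [13.0000 -7.5000; -7.5000 6.7500]
P' = Q + AᵀP(A−BK) = [19.2500 -6.0000; -6.0000 7.7500]
tr(P') = 27.0000


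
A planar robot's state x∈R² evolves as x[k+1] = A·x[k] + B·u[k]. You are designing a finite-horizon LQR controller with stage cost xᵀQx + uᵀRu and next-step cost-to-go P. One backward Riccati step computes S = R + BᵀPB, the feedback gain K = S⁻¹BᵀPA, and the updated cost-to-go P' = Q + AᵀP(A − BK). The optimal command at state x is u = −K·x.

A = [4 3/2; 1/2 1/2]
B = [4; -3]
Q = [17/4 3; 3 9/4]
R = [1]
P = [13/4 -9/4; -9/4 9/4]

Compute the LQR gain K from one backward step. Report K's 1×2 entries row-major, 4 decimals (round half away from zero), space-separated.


0.5589 0.1709

BᵀP = [19.7500 -15.7500]
S = R + BᵀPB = [1] + [126.2500] = [127.2500]
BᵀPA = [71.1250 21.7500]
K = S⁻¹·BᵀPA = [0.5589 0.1709]
A−BK = [1.7642 0.8163; 2.1768 1.0128]
AᵀP(A−BK) = [3.8080 1.7181; 1.7181 0.7824]
P' = Q + AᵀP(A−BK) = [8.0580 4.7181; 4.7181 3.0324]
tr(P') = 11.0904


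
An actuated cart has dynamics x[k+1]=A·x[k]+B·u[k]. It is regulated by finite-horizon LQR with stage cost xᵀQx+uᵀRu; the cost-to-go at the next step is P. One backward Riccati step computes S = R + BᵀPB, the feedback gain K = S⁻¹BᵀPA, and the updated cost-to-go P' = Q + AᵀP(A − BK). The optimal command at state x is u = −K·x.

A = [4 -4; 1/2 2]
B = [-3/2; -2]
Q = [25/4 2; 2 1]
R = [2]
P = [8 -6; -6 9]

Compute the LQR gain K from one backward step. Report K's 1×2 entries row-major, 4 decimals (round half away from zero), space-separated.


-0.2250 -0.9000

BᵀP = [0.0000 -9.0000]
S = R + BᵀPB = [2] + [18.0000] = [20.0000]
BᵀPA = [-4.5000 -18.0000]
K = S⁻¹·BᵀPA = [-0.2250 -0.9000]
A−BK = [3.6625 -5.3500; 0.0500 0.2000]
AᵀP(A−BK) = [105.2375 -159.0500; -159.0500 243.8000]
P' = Q + AᵀP(A−BK) = [111.4875 -157.0500; -157.0500 244.8000]
tr(P') = 356.2875


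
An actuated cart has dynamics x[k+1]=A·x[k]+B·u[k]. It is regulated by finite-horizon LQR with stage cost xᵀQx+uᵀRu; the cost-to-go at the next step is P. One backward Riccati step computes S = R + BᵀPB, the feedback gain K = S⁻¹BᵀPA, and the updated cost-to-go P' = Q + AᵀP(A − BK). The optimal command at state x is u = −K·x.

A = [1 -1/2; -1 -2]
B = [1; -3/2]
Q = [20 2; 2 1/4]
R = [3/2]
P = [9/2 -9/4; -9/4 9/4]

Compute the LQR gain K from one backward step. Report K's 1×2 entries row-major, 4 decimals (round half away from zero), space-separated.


BᵀP = [7.8750 -5.6250]
S = R + BᵀPB = [3/2] + [16.3125] = [17.8125]
BᵀPA = [13.5000 7.3125]
K = S⁻¹·BᵀPA = [0.7579 0.4105]
A−BK = [0.2421 -0.9105; 0.1368 -1.3842]
AᵀP(A−BK) = [1.0184 0.0829; 0.0829 2.6230]
P' = Q + AᵀP(A−BK) = [21.0184 2.0829; 2.0829 2.8730]
tr(P') = 23.8914

0.7579 0.4105


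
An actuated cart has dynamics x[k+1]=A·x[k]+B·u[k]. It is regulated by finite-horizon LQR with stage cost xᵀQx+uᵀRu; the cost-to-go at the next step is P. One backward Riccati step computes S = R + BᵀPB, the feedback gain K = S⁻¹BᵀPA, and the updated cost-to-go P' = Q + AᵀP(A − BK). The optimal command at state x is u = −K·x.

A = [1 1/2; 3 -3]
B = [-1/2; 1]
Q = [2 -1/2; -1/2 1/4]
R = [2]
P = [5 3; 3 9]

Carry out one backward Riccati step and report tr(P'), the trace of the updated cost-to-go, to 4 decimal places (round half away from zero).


68.7905

BᵀP = [0.5000 7.5000]
S = R + BᵀPB = [2] + [7.2500] = [9.2500]
BᵀPA = [23.0000 -22.2500]
K = S⁻¹·BᵀPA = [2.4865 -2.4054]
A−BK = [2.2432 -0.7027; 0.5135 -0.5946]
AᵀP(A−BK) = [46.8108 -27.6757; -27.6757 19.7297]
P' = Q + AᵀP(A−BK) = [48.8108 -28.1757; -28.1757 19.9797]
tr(P') = 68.7905


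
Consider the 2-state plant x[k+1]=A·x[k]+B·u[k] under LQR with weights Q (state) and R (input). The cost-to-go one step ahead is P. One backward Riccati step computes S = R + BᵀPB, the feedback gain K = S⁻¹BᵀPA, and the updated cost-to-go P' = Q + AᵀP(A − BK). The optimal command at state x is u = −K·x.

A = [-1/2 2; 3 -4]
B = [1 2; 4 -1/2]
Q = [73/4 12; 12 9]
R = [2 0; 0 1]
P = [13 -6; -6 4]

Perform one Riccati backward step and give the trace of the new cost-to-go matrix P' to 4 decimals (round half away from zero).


BᵀP = [-11.0000 10.0000; 29.0000 -14.0000]
S = R + BᵀPB = [2 0; 0 1] + [29.0000 -27.0000; -27.0000 65.0000] = [31.0000 -27.0000; -27.0000 66.0000]
BᵀPA = [35.5000 -62.0000; -56.5000 114.0000]
K = S⁻¹·BᵀPA = [0.6207 -0.7699; -0.6021 1.4123]
A−BK = [0.0835 -0.0547; 0.2160 -0.2141]
AᵀP(A−BK) = [1.1940 -1.8724; -1.8724 3.2620]
P' = Q + AᵀP(A−BK) = [19.4440 10.1276; 10.1276 12.2620]
tr(P') = 31.7060

31.7060


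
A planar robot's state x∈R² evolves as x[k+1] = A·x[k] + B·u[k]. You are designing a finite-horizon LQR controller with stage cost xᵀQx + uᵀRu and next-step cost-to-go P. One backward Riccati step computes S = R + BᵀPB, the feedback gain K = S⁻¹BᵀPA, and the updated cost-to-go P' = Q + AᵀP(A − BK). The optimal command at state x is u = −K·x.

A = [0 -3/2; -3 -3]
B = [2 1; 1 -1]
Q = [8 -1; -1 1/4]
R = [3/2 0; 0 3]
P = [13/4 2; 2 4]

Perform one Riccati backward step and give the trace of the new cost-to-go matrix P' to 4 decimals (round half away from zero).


BᵀP = [8.5000 8.0000; 1.2500 -2.0000]
S = R + BᵀPB = [3/2 0; 0 3] + [25.0000 0.5000; 0.5000 3.2500] = [26.5000 0.5000; 0.5000 6.2500]
BᵀPA = [-24.0000 -36.7500; 6.0000 4.1250]
K = S⁻¹·BᵀPA = [-0.9252 -1.4014; 1.0340 0.7721]
A−BK = [0.8163 0.5306; -1.0408 -0.8265]
AᵀP(A−BK) = [7.5918 6.7347; 6.7347 6.6276]
P' = Q + AᵀP(A−BK) = [15.5918 5.7347; 5.7347 6.8776]
tr(P') = 22.4694

22.4694


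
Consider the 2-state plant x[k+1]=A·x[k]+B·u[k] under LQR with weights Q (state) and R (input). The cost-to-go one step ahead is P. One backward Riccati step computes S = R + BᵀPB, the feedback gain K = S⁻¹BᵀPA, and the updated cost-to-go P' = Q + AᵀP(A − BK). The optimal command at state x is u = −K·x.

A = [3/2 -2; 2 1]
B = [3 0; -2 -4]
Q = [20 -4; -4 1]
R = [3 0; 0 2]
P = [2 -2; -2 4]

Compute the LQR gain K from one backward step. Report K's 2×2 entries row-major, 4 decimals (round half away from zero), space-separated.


0.2944 -0.5079 -0.5528 -0.0539

BᵀP = [10.0000 -14.0000; 8.0000 -16.0000]
S = R + BᵀPB = [3 0; 0 2] + [58.0000 56.0000; 56.0000 64.0000] = [61.0000 56.0000; 56.0000 66.0000]
BᵀPA = [-13.0000 -34.0000; -20.0000 -32.0000]
K = S⁻¹·BᵀPA = [0.2944 -0.5079; -0.5528 -0.0539]
A−BK = [0.6169 -0.4764; 0.3775 -0.2315]
AᵀP(A−BK) = [1.2708 -0.6809; -0.6809 1.0067]
P' = Q + AᵀP(A−BK) = [21.2708 -4.6809; -4.6809 2.0067]
tr(P') = 23.2775


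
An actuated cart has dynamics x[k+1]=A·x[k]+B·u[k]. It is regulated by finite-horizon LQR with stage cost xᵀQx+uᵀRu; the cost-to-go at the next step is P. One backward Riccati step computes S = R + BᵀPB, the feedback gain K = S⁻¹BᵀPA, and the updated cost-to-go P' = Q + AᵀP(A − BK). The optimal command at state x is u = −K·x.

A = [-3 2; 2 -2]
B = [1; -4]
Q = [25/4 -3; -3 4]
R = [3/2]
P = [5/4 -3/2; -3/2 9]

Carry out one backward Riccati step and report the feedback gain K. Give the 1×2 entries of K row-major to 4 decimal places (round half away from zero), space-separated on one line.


BᵀP = [7.2500 -37.5000]
S = R + BᵀPB = [3/2] + [157.2500] = [158.7500]
BᵀPA = [-96.7500 89.5000]
K = S⁻¹·BᵀPA = [-0.6094 0.5638]
A−BK = [-2.3906 1.4362; -0.4378 0.2551]
AᵀP(A−BK) = [6.2858 -3.9543; -3.9543 2.5417]
P' = Q + AᵀP(A−BK) = [12.5358 -6.9543; -6.9543 6.5417]
tr(P') = 19.0776

-0.6094 0.5638


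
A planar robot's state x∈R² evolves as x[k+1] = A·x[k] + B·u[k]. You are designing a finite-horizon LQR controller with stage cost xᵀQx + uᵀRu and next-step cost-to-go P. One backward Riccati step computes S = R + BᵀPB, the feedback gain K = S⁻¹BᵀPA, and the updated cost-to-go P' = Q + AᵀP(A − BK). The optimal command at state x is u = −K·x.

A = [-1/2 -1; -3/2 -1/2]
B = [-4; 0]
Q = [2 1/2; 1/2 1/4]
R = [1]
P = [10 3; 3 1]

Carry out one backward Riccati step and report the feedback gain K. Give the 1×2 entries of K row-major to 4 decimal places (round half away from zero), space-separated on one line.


0.2360 0.2857

BᵀP = [-40.0000 -12.0000]
S = R + BᵀPB = [1] + [160.0000] = [161.0000]
BᵀPA = [38.0000 46.0000]
K = S⁻¹·BᵀPA = [0.2360 0.2857]
A−BK = [0.4441 0.1429; -1.5000 -0.5000]
AᵀP(A−BK) = [0.2811 0.1429; 0.1429 0.1071]
P' = Q + AᵀP(A−BK) = [2.2811 0.6429; 0.6429 0.3571]
tr(P') = 2.6382


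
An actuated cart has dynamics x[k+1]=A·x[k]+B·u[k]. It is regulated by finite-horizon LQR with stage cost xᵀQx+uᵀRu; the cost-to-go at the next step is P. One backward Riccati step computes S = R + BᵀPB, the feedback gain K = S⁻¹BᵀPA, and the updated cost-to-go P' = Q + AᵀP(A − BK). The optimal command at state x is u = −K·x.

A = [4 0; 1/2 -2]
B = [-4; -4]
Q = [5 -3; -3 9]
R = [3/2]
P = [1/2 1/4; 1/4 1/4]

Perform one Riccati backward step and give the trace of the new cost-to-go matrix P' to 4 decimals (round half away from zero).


15.4578

BᵀP = [-3.0000 -2.0000]
S = R + BᵀPB = [3/2] + [20.0000] = [21.5000]
BᵀPA = [-13.0000 4.0000]
K = S⁻¹·BᵀPA = [-0.6047 0.1860]
A−BK = [1.5814 0.7442; -1.9186 -1.2558]
AᵀP(A−BK) = [1.2020 0.1686; 0.1686 0.2558]
P' = Q + AᵀP(A−BK) = [6.2020 -2.8314; -2.8314 9.2558]
tr(P') = 15.4578


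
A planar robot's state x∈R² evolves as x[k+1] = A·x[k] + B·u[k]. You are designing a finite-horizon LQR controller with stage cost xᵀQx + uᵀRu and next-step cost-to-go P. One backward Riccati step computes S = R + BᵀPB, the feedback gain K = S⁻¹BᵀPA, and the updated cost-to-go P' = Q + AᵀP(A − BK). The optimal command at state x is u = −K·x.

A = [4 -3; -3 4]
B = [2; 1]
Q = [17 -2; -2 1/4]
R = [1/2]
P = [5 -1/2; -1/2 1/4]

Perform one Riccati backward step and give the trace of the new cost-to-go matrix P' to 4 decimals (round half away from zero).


BᵀP = [9.5000 -0.7500]
S = R + BᵀPB = [1/2] + [18.2500] = [18.7500]
BᵀPA = [40.2500 -31.5000]
K = S⁻¹·BᵀPA = [2.1467 -1.6800]
A−BK = [-0.2933 0.3600; -5.1467 5.6800]
AᵀP(A−BK) = [7.8467 -7.8800; -7.8800 8.0800]
P' = Q + AᵀP(A−BK) = [24.8467 -9.8800; -9.8800 8.3300]
tr(P') = 33.1767

33.1767


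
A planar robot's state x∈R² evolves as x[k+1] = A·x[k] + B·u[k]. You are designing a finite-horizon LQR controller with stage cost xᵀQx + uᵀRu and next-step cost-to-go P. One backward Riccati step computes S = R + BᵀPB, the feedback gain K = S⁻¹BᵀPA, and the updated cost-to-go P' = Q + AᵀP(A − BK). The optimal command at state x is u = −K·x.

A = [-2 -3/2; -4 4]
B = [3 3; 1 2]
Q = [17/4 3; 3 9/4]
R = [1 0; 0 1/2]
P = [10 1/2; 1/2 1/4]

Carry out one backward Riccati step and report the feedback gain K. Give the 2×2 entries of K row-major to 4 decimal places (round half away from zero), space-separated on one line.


BᵀP = [30.5000 1.7500; 31.0000 2.0000]
S = R + BᵀPB = [1 0; 0 1/2] + [93.2500 95.0000; 95.0000 97.0000] = [94.2500 95.0000; 95.0000 97.5000]
BᵀPA = [-68.0000 -38.7500; -70.0000 -38.5000]
K = S⁻¹·BᵀPA = [0.1217 -0.7338; -0.8365 0.3202]
A−BK = [0.1445 -0.2589; -2.4487 4.0935]
AᵀP(A−BK) = [1.7186 -2.4905; -2.4905 4.3895]
P' = Q + AᵀP(A−BK) = [5.9686 0.5095; 0.5095 6.6395]
tr(P') = 12.6082

0.1217 -0.7338 -0.8365 0.3202


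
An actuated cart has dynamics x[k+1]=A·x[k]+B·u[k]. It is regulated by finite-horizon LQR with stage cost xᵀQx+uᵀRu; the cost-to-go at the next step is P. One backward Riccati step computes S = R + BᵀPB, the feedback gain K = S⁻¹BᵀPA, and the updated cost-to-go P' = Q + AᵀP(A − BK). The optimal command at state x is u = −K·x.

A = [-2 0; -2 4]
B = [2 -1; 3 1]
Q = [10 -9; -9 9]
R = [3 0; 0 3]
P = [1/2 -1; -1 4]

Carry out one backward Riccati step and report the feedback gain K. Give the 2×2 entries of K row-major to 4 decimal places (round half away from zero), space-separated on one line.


-0.5171 1.0646 -0.0837 0.7605

BᵀP = [-2.0000 10.0000; -1.5000 5.0000]
S = R + BᵀPB = [3 0; 0 3] + [26.0000 12.0000; 12.0000 6.5000] = [29.0000 12.0000; 12.0000 9.5000]
BᵀPA = [-16.0000 40.0000; -7.0000 20.0000]
K = S⁻¹·BᵀPA = [-0.5171 1.0646; -0.0837 0.7605]
A−BK = [-1.0494 -1.3688; -0.3650 0.0456]
AᵀP(A−BK) = [1.1407 -1.6426; -1.6426 6.2053]
P' = Q + AᵀP(A−BK) = [11.1407 -10.6426; -10.6426 15.2053]
tr(P') = 26.3460


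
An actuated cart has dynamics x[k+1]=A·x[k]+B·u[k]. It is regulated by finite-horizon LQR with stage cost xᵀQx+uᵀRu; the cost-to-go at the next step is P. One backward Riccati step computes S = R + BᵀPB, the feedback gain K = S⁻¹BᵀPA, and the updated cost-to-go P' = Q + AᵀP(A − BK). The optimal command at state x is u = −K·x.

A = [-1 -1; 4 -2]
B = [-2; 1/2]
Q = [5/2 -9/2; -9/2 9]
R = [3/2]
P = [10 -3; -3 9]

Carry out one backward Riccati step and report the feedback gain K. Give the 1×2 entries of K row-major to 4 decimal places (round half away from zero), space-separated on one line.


1.2764 0.0101

BᵀP = [-21.5000 10.5000]
S = R + BᵀPB = [3/2] + [48.2500] = [49.7500]
BᵀPA = [63.5000 0.5000]
K = S⁻¹·BᵀPA = [1.2764 0.0101]
A−BK = [1.5528 -0.9799; 3.3618 -2.0050]
AᵀP(A−BK) = [96.9497 -56.6382; -56.6382 33.9950]
P' = Q + AᵀP(A−BK) = [99.4497 -61.1382; -61.1382 42.9950]
tr(P') = 142.4447
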